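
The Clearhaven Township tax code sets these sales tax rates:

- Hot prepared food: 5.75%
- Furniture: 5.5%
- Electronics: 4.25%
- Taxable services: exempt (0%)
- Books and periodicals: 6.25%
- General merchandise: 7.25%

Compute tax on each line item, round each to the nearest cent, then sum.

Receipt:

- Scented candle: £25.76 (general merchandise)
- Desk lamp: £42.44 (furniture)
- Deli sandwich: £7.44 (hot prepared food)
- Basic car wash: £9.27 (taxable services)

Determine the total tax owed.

Scented candle £25.76: general merchandise → 7.25% → £1.87
Desk lamp £42.44: furniture → 5.5% → £2.33
Deli sandwich £7.44: hot prepared food → 5.75% → £0.43
Basic car wash £9.27: taxable services → 0% → £0.00
Total tax = £1.87 + £2.33 + £0.43 = £4.63

£4.63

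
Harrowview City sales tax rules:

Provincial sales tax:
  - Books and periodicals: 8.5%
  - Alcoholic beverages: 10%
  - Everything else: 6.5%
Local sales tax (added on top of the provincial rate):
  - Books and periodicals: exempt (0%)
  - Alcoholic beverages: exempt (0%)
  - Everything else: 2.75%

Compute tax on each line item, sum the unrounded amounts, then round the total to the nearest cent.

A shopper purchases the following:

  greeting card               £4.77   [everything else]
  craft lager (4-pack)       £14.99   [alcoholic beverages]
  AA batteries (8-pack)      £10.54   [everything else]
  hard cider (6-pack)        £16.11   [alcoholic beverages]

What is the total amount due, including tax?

£50.94

Greeting card £4.77: everything else → 6.5% + 2.75% local = 9.25% → £0.441225
Craft lager (4-pack) £14.99: alcoholic beverages → 10% + 0% local = 10% → £1.499
AA batteries (8-pack) £10.54: everything else → 6.5% + 2.75% local = 9.25% → £0.97495
Hard cider (6-pack) £16.11: alcoholic beverages → 10% + 0% local = 10% → £1.611
Subtotal = £46.41; unrounded tax = £4.526175 → £4.53; total due = £50.94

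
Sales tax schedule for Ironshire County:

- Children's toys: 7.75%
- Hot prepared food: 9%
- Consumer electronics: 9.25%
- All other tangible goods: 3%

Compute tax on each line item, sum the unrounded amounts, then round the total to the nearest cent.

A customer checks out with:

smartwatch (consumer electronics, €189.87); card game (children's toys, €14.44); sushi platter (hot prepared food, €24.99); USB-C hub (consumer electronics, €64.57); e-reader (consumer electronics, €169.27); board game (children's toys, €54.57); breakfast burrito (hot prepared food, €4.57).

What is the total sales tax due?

€47.20

Smartwatch €189.87: consumer electronics → 9.25% → €17.562975
Card game €14.44: children's toys → 7.75% → €1.1191
Sushi platter €24.99: hot prepared food → 9% → €2.2491
USB-C hub €64.57: consumer electronics → 9.25% → €5.972725
E-reader €169.27: consumer electronics → 9.25% → €15.657475
Board game €54.57: children's toys → 7.75% → €4.229175
Breakfast burrito €4.57: hot prepared food → 9% → €0.4113
Unrounded tax sum = €47.20185 → €47.20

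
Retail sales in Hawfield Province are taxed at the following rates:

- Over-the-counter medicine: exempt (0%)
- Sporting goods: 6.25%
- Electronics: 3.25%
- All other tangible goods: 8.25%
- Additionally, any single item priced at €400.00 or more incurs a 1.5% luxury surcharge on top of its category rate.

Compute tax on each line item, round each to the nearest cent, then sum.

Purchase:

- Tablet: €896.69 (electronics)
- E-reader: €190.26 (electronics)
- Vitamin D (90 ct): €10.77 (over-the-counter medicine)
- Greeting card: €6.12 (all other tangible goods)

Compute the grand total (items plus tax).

Tablet €896.69: electronics → 3.25% + 1.5% surcharge = 4.75% → €42.59
E-reader €190.26: electronics → 3.25% → €6.18
Vitamin D (90 ct) €10.77: over-the-counter medicine → 0% → €0.00
Greeting card €6.12: all other tangible goods → 8.25% → €0.50
Subtotal = €1103.84; tax = €49.27; total due = €1153.11

€1153.11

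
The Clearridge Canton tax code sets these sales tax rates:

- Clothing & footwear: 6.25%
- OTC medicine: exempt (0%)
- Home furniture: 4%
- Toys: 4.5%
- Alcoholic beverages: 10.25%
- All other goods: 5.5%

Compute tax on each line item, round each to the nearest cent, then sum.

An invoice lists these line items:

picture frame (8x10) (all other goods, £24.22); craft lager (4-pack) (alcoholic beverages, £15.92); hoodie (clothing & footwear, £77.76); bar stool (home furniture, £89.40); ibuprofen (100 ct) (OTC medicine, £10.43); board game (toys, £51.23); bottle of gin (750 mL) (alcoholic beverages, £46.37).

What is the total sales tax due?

Picture frame (8x10) £24.22: all other goods → 5.5% → £1.33
Craft lager (4-pack) £15.92: alcoholic beverages → 10.25% → £1.63
Hoodie £77.76: clothing & footwear → 6.25% → £4.86
Bar stool £89.40: home furniture → 4% → £3.58
Ibuprofen (100 ct) £10.43: OTC medicine → 0% → £0.00
Board game £51.23: toys → 4.5% → £2.31
Bottle of gin (750 mL) £46.37: alcoholic beverages → 10.25% → £4.75
Total tax = £1.33 + £1.63 + £4.86 + £3.58 + £2.31 + £4.75 = £18.46

£18.46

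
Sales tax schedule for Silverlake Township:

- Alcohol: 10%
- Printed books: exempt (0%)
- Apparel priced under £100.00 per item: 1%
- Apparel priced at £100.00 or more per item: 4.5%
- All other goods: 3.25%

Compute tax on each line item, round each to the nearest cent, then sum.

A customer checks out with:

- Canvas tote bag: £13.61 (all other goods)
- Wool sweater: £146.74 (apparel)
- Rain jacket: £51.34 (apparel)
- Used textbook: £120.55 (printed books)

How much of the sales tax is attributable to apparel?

£7.11

Wool sweater £146.74: apparel, £100.00 or more → 4.5% → £6.60
Rain jacket £51.34: apparel, under £100.00 → 1% → £0.51
Tax on apparel = £6.60 + £0.51 = £7.11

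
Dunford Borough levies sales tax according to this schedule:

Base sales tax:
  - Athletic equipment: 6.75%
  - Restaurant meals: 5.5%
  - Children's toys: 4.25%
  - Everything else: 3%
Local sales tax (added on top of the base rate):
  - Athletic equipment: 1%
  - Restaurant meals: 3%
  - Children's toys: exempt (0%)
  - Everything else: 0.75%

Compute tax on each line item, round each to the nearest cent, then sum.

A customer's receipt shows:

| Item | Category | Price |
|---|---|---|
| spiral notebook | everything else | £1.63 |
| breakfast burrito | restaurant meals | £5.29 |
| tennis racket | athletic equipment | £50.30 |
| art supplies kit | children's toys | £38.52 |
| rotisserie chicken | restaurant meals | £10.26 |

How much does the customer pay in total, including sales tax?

Spiral notebook £1.63: everything else → 3% + 0.75% local = 3.75% → £0.06
Breakfast burrito £5.29: restaurant meals → 5.5% + 3% local = 8.5% → £0.45
Tennis racket £50.30: athletic equipment → 6.75% + 1% local = 7.75% → £3.90
Art supplies kit £38.52: children's toys → 4.25% + 0% local = 4.25% → £1.64
Rotisserie chicken £10.26: restaurant meals → 5.5% + 3% local = 8.5% → £0.87
Subtotal = £106.00; tax = £6.92; total due = £112.92

£112.92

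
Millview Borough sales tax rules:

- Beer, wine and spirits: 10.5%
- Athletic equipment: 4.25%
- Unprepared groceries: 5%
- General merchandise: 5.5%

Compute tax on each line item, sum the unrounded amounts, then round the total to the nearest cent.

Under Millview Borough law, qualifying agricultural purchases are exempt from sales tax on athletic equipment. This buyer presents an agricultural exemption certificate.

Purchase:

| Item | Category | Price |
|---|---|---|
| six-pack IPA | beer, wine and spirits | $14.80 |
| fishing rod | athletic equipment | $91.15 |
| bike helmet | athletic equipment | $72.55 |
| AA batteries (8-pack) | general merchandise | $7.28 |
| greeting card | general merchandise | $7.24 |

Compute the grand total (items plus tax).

$195.37

Six-pack IPA $14.80: beer, wine and spirits → 10.5% → $1.554
Fishing rod $91.15: athletic equipment, buyer-exempt → 0% → $0.00
Bike helmet $72.55: athletic equipment, buyer-exempt → 0% → $0.00
AA batteries (8-pack) $7.28: general merchandise → 5.5% → $0.4004
Greeting card $7.24: general merchandise → 5.5% → $0.3982
Subtotal = $193.02; unrounded tax = $2.3526 → $2.35; total due = $195.37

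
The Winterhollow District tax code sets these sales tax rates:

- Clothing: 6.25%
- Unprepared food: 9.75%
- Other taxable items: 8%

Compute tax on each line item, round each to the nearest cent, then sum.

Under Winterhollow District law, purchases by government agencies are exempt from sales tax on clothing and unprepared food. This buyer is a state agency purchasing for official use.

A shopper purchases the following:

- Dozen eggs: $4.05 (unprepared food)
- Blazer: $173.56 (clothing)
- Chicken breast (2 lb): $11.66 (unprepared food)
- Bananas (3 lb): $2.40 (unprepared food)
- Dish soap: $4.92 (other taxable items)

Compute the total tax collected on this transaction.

$0.39

Dozen eggs $4.05: unprepared food, buyer-exempt → 0% → $0.00
Blazer $173.56: clothing, buyer-exempt → 0% → $0.00
Chicken breast (2 lb) $11.66: unprepared food, buyer-exempt → 0% → $0.00
Bananas (3 lb) $2.40: unprepared food, buyer-exempt → 0% → $0.00
Dish soap $4.92: other taxable items → 8% → $0.39
Total tax = $0.39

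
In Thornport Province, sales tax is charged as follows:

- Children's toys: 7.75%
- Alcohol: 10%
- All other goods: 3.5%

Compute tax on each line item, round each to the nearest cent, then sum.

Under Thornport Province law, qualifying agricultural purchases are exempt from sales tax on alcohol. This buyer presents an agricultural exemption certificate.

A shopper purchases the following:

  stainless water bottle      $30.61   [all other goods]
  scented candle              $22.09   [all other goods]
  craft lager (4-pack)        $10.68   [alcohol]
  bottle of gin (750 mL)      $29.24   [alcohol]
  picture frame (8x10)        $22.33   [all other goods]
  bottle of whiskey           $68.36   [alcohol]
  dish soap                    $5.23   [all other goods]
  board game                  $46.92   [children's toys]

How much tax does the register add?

$6.44

Stainless water bottle $30.61: all other goods → 3.5% → $1.07
Scented candle $22.09: all other goods → 3.5% → $0.77
Craft lager (4-pack) $10.68: alcohol, buyer-exempt → 0% → $0.00
Bottle of gin (750 mL) $29.24: alcohol, buyer-exempt → 0% → $0.00
Picture frame (8x10) $22.33: all other goods → 3.5% → $0.78
Bottle of whiskey $68.36: alcohol, buyer-exempt → 0% → $0.00
Dish soap $5.23: all other goods → 3.5% → $0.18
Board game $46.92: children's toys → 7.75% → $3.64
Total tax = $1.07 + $0.77 + $0.78 + $0.18 + $3.64 = $6.44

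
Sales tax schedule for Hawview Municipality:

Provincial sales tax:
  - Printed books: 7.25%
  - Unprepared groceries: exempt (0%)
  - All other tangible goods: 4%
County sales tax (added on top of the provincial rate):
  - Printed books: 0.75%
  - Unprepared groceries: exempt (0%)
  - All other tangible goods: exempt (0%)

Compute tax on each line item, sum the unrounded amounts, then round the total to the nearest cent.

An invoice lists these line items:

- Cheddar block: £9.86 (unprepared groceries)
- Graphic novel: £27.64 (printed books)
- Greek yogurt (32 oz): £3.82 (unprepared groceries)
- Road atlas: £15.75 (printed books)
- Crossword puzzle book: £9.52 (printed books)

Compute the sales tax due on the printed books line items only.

£4.23

Graphic novel £27.64: printed books → 7.25% + 0.75% county = 8% → £2.2112
Road atlas £15.75: printed books → 7.25% + 0.75% county = 8% → £1.26
Crossword puzzle book £9.52: printed books → 7.25% + 0.75% county = 8% → £0.7616
Tax on printed books: unrounded sum = £4.2328 → £4.23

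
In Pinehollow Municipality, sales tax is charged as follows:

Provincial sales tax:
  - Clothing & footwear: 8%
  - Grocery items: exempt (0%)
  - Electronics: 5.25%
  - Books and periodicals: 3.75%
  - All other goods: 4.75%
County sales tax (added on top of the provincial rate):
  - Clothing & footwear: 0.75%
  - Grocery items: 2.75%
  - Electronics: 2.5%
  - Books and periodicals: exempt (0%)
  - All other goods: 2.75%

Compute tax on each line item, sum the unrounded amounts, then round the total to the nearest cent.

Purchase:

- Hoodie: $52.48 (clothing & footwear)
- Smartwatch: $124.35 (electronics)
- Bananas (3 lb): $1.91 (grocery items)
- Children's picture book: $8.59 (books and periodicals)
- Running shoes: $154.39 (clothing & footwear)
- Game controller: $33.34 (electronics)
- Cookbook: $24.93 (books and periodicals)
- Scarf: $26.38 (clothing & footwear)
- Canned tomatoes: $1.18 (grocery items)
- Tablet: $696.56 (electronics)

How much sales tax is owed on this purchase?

$87.96

Hoodie $52.48: clothing & footwear → 8% + 0.75% county = 8.75% → $4.592
Smartwatch $124.35: electronics → 5.25% + 2.5% county = 7.75% → $9.637125
Bananas (3 lb) $1.91: grocery items → 0% + 2.75% county = 2.75% → $0.052525
Children's picture book $8.59: books and periodicals → 3.75% + 0% county = 3.75% → $0.322125
Running shoes $154.39: clothing & footwear → 8% + 0.75% county = 8.75% → $13.509125
Game controller $33.34: electronics → 5.25% + 2.5% county = 7.75% → $2.58385
Cookbook $24.93: books and periodicals → 3.75% + 0% county = 3.75% → $0.934875
Scarf $26.38: clothing & footwear → 8% + 0.75% county = 8.75% → $2.30825
Canned tomatoes $1.18: grocery items → 0% + 2.75% county = 2.75% → $0.03245
Tablet $696.56: electronics → 5.25% + 2.5% county = 7.75% → $53.9834
Unrounded tax sum = $87.955725 → $87.96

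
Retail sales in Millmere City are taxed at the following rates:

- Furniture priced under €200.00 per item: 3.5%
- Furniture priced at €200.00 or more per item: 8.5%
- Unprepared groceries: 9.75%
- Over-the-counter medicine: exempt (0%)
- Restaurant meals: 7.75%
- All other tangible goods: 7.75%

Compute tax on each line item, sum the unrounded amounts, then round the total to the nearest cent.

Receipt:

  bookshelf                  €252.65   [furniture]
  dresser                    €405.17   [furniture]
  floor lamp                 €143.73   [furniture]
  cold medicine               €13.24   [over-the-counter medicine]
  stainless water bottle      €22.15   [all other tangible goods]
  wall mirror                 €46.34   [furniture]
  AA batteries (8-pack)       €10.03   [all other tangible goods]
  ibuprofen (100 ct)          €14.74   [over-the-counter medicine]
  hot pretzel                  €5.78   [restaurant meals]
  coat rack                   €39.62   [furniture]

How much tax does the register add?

€66.90

Bookshelf €252.65: furniture, €200.00 or more → 8.5% → €21.47525
Dresser €405.17: furniture, €200.00 or more → 8.5% → €34.43945
Floor lamp €143.73: furniture, under €200.00 → 3.5% → €5.03055
Cold medicine €13.24: over-the-counter medicine → 0% → €0.00
Stainless water bottle €22.15: all other tangible goods → 7.75% → €1.716625
Wall mirror €46.34: furniture, under €200.00 → 3.5% → €1.6219
AA batteries (8-pack) €10.03: all other tangible goods → 7.75% → €0.777325
Ibuprofen (100 ct) €14.74: over-the-counter medicine → 0% → €0.00
Hot pretzel €5.78: restaurant meals → 7.75% → €0.44795
Coat rack €39.62: furniture, under €200.00 → 3.5% → €1.3867
Unrounded tax sum = €66.89575 → €66.90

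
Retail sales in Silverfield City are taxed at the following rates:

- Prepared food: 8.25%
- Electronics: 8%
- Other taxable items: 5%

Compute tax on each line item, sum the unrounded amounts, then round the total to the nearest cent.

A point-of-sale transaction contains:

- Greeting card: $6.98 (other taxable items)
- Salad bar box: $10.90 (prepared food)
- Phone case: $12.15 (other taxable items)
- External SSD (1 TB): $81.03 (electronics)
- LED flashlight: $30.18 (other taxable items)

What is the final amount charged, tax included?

$151.09

Greeting card $6.98: other taxable items → 5% → $0.349
Salad bar box $10.90: prepared food → 8.25% → $0.89925
Phone case $12.15: other taxable items → 5% → $0.6075
External SSD (1 TB) $81.03: electronics → 8% → $6.4824
LED flashlight $30.18: other taxable items → 5% → $1.509
Subtotal = $141.24; unrounded tax = $9.84715 → $9.85; total due = $151.09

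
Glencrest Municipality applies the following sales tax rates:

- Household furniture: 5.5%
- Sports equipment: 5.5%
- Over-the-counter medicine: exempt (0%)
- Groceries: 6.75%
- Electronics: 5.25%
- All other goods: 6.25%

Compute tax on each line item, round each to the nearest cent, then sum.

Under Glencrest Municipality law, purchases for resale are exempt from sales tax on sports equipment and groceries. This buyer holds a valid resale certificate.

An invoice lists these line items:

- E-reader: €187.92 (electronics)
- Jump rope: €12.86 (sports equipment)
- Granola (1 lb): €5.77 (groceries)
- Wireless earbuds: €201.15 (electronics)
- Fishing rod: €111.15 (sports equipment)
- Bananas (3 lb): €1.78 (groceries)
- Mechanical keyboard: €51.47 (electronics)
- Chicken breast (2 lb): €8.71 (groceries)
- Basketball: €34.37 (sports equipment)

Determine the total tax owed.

€23.13

E-reader €187.92: electronics → 5.25% → €9.87
Jump rope €12.86: sports equipment, buyer-exempt → 0% → €0.00
Granola (1 lb) €5.77: groceries, buyer-exempt → 0% → €0.00
Wireless earbuds €201.15: electronics → 5.25% → €10.56
Fishing rod €111.15: sports equipment, buyer-exempt → 0% → €0.00
Bananas (3 lb) €1.78: groceries, buyer-exempt → 0% → €0.00
Mechanical keyboard €51.47: electronics → 5.25% → €2.70
Chicken breast (2 lb) €8.71: groceries, buyer-exempt → 0% → €0.00
Basketball €34.37: sports equipment, buyer-exempt → 0% → €0.00
Total tax = €9.87 + €10.56 + €2.70 = €23.13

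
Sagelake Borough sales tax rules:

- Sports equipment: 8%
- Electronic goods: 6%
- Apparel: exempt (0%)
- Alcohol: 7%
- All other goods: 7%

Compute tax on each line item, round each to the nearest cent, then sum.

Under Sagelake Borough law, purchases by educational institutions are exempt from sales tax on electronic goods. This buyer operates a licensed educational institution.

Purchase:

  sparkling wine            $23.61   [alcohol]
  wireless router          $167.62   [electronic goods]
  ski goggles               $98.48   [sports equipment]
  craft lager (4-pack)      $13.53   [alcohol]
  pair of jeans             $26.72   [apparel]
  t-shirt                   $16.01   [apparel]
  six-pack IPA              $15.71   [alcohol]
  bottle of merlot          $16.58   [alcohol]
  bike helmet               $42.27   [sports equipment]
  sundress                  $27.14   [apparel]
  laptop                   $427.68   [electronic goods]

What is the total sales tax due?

Sparkling wine $23.61: alcohol → 7% → $1.65
Wireless router $167.62: electronic goods, buyer-exempt → 0% → $0.00
Ski goggles $98.48: sports equipment → 8% → $7.88
Craft lager (4-pack) $13.53: alcohol → 7% → $0.95
Pair of jeans $26.72: apparel → 0% → $0.00
T-shirt $16.01: apparel → 0% → $0.00
Six-pack IPA $15.71: alcohol → 7% → $1.10
Bottle of merlot $16.58: alcohol → 7% → $1.16
Bike helmet $42.27: sports equipment → 8% → $3.38
Sundress $27.14: apparel → 0% → $0.00
Laptop $427.68: electronic goods, buyer-exempt → 0% → $0.00
Total tax = $1.65 + $7.88 + $0.95 + $1.10 + $1.16 + $3.38 = $16.12

$16.12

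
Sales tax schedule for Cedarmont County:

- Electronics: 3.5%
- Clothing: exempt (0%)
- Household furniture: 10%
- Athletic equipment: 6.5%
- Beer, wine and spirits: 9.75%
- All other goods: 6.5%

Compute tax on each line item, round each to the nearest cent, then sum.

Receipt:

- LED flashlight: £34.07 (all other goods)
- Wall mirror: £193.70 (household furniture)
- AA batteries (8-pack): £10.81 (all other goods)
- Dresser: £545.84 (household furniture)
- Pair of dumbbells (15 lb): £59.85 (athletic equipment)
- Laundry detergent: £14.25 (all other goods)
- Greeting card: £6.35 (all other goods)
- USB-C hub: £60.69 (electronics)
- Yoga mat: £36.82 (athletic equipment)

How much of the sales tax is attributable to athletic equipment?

£6.28

Pair of dumbbells (15 lb) £59.85: athletic equipment → 6.5% → £3.89
Yoga mat £36.82: athletic equipment → 6.5% → £2.39
Tax on athletic equipment = £3.89 + £2.39 = £6.28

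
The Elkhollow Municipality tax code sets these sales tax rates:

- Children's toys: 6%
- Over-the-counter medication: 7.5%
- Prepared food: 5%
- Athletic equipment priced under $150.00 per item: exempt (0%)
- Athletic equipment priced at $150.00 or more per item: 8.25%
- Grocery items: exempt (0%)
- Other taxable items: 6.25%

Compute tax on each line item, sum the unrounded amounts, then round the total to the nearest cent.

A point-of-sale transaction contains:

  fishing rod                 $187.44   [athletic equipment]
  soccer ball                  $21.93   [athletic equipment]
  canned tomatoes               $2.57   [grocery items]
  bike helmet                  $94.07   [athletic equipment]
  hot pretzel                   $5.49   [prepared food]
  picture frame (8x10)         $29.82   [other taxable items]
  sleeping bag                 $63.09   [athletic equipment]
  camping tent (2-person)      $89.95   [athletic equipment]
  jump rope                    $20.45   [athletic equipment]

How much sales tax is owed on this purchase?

Fishing rod $187.44: athletic equipment, $150.00 or more → 8.25% → $15.4638
Soccer ball $21.93: athletic equipment, under $150.00 → 0% → $0.00
Canned tomatoes $2.57: grocery items → 0% → $0.00
Bike helmet $94.07: athletic equipment, under $150.00 → 0% → $0.00
Hot pretzel $5.49: prepared food → 5% → $0.2745
Picture frame (8x10) $29.82: other taxable items → 6.25% → $1.86375
Sleeping bag $63.09: athletic equipment, under $150.00 → 0% → $0.00
Camping tent (2-person) $89.95: athletic equipment, under $150.00 → 0% → $0.00
Jump rope $20.45: athletic equipment, under $150.00 → 0% → $0.00
Unrounded tax sum = $17.60205 → $17.60

$17.60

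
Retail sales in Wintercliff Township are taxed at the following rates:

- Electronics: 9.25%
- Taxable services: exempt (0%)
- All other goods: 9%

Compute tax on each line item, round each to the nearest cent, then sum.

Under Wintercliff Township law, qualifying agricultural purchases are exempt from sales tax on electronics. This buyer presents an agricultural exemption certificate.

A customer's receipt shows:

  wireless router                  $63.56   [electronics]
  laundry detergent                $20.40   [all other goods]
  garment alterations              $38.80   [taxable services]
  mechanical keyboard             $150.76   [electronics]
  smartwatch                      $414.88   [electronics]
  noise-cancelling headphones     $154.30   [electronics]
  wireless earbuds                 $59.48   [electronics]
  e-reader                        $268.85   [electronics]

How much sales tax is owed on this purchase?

$1.84

Wireless router $63.56: electronics, buyer-exempt → 0% → $0.00
Laundry detergent $20.40: all other goods → 9% → $1.84
Garment alterations $38.80: taxable services → 0% → $0.00
Mechanical keyboard $150.76: electronics, buyer-exempt → 0% → $0.00
Smartwatch $414.88: electronics, buyer-exempt → 0% → $0.00
Noise-cancelling headphones $154.30: electronics, buyer-exempt → 0% → $0.00
Wireless earbuds $59.48: electronics, buyer-exempt → 0% → $0.00
E-reader $268.85: electronics, buyer-exempt → 0% → $0.00
Total tax = $1.84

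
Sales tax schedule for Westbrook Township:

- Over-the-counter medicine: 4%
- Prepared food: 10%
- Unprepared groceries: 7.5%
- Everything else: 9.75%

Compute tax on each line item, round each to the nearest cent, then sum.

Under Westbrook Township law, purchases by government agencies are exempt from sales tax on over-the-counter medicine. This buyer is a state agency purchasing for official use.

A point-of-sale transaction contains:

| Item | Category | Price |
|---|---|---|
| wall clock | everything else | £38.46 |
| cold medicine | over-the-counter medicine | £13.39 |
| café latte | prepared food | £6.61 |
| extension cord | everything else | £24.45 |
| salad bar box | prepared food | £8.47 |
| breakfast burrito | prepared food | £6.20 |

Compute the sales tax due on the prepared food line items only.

Café latte £6.61: prepared food → 10% → £0.66
Salad bar box £8.47: prepared food → 10% → £0.85
Breakfast burrito £6.20: prepared food → 10% → £0.62
Tax on prepared food = £0.66 + £0.85 + £0.62 = £2.13

£2.13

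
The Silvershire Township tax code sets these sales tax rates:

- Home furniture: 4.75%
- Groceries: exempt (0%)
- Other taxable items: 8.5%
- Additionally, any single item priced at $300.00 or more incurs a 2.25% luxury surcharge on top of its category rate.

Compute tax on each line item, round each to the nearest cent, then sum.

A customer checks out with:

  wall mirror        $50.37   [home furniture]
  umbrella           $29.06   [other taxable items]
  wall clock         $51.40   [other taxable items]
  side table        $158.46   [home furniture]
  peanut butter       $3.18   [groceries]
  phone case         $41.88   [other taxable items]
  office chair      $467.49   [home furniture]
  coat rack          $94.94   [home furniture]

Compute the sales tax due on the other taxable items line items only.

$10.40

Umbrella $29.06: other taxable items → 8.5% → $2.47
Wall clock $51.40: other taxable items → 8.5% → $4.37
Phone case $41.88: other taxable items → 8.5% → $3.56
Tax on other taxable items = $2.47 + $4.37 + $3.56 = $10.40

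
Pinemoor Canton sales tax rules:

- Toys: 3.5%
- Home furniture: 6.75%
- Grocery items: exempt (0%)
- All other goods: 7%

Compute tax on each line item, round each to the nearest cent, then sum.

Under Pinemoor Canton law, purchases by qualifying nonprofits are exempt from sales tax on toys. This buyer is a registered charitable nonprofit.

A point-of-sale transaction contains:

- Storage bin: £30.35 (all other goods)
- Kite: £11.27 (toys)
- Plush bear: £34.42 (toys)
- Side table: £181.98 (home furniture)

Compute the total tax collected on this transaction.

Storage bin £30.35: all other goods → 7% → £2.12
Kite £11.27: toys, buyer-exempt → 0% → £0.00
Plush bear £34.42: toys, buyer-exempt → 0% → £0.00
Side table £181.98: home furniture → 6.75% → £12.28
Total tax = £2.12 + £12.28 = £14.40

£14.40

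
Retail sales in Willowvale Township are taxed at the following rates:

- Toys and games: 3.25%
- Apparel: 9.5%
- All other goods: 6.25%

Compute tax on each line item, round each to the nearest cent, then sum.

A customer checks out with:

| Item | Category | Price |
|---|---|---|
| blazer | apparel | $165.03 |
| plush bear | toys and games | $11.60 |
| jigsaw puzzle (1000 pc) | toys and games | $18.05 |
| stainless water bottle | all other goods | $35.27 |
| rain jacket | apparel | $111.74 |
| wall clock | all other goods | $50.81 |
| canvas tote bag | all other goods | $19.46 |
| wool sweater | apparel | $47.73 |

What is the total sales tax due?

$38.40

Blazer $165.03: apparel → 9.5% → $15.68
Plush bear $11.60: toys and games → 3.25% → $0.38
Jigsaw puzzle (1000 pc) $18.05: toys and games → 3.25% → $0.59
Stainless water bottle $35.27: all other goods → 6.25% → $2.20
Rain jacket $111.74: apparel → 9.5% → $10.62
Wall clock $50.81: all other goods → 6.25% → $3.18
Canvas tote bag $19.46: all other goods → 6.25% → $1.22
Wool sweater $47.73: apparel → 9.5% → $4.53
Total tax = $15.68 + $0.38 + $0.59 + $2.20 + $10.62 + $3.18 + $1.22 + $4.53 = $38.40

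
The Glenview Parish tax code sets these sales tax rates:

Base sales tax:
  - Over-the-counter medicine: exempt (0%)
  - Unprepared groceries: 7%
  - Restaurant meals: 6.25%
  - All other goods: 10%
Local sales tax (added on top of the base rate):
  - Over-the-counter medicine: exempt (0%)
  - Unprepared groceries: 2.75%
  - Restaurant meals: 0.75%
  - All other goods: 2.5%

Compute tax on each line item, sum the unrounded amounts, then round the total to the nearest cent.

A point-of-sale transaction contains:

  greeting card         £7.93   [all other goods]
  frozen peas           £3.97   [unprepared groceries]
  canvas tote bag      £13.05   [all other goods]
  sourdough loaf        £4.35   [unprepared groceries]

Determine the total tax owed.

£3.43

Greeting card £7.93: all other goods → 10% + 2.5% local = 12.5% → £0.99125
Frozen peas £3.97: unprepared groceries → 7% + 2.75% local = 9.75% → £0.387075
Canvas tote bag £13.05: all other goods → 10% + 2.5% local = 12.5% → £1.63125
Sourdough loaf £4.35: unprepared groceries → 7% + 2.75% local = 9.75% → £0.424125
Unrounded tax sum = £3.4337 → £3.43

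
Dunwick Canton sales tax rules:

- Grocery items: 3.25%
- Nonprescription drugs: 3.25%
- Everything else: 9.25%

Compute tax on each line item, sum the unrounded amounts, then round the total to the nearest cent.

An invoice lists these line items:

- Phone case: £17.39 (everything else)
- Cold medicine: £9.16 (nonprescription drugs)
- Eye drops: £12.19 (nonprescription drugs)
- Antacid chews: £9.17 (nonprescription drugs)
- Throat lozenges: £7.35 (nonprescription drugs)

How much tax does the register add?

Phone case £17.39: everything else → 9.25% → £1.608575
Cold medicine £9.16: nonprescription drugs → 3.25% → £0.2977
Eye drops £12.19: nonprescription drugs → 3.25% → £0.396175
Antacid chews £9.17: nonprescription drugs → 3.25% → £0.298025
Throat lozenges £7.35: nonprescription drugs → 3.25% → £0.238875
Unrounded tax sum = £2.83935 → £2.84

£2.84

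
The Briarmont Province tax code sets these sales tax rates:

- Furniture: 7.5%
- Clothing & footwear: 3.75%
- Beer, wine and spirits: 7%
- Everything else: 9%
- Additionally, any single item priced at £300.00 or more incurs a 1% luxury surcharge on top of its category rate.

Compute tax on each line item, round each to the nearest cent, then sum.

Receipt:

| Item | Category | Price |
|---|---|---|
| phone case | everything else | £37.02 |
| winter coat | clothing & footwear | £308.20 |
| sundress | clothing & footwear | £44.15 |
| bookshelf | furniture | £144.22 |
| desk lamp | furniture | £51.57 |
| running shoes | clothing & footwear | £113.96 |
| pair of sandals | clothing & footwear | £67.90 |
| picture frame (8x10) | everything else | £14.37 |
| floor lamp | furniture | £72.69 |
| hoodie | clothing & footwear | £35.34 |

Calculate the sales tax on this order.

Phone case £37.02: everything else → 9% → £3.33
Winter coat £308.20: clothing & footwear → 3.75% + 1% surcharge = 4.75% → £14.64
Sundress £44.15: clothing & footwear → 3.75% → £1.66
Bookshelf £144.22: furniture → 7.5% → £10.82
Desk lamp £51.57: furniture → 7.5% → £3.87
Running shoes £113.96: clothing & footwear → 3.75% → £4.27
Pair of sandals £67.90: clothing & footwear → 3.75% → £2.55
Picture frame (8x10) £14.37: everything else → 9% → £1.29
Floor lamp £72.69: furniture → 7.5% → £5.45
Hoodie £35.34: clothing & footwear → 3.75% → £1.33
Total tax = £3.33 + £14.64 + £1.66 + £10.82 + £3.87 + £4.27 + £2.55 + £1.29 + £5.45 + £1.33 = £49.21

£49.21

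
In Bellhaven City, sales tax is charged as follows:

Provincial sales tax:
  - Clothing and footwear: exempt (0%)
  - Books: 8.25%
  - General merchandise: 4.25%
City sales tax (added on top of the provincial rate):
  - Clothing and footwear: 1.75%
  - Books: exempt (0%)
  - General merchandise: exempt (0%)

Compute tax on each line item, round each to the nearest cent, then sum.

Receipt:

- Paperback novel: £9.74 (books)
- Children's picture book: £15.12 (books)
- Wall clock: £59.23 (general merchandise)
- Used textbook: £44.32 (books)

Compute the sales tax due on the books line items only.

£5.71

Paperback novel £9.74: books → 8.25% + 0% city = 8.25% → £0.80
Children's picture book £15.12: books → 8.25% + 0% city = 8.25% → £1.25
Used textbook £44.32: books → 8.25% + 0% city = 8.25% → £3.66
Tax on books = £0.80 + £1.25 + £3.66 = £5.71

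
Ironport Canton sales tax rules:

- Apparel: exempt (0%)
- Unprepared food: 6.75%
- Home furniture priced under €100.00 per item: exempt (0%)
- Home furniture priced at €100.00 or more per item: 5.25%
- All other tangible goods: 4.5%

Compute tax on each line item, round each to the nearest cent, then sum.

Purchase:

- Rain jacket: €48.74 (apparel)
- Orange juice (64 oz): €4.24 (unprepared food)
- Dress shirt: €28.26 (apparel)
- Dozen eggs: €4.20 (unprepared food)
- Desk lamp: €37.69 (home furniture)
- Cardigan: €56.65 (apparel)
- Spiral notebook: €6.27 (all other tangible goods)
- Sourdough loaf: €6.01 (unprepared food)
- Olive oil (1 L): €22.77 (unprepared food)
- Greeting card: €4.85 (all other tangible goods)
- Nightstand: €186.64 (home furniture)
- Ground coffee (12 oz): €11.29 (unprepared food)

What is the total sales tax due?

€13.58

Rain jacket €48.74: apparel → 0% → €0.00
Orange juice (64 oz) €4.24: unprepared food → 6.75% → €0.29
Dress shirt €28.26: apparel → 0% → €0.00
Dozen eggs €4.20: unprepared food → 6.75% → €0.28
Desk lamp €37.69: home furniture, under €100.00 → 0% → €0.00
Cardigan €56.65: apparel → 0% → €0.00
Spiral notebook €6.27: all other tangible goods → 4.5% → €0.28
Sourdough loaf €6.01: unprepared food → 6.75% → €0.41
Olive oil (1 L) €22.77: unprepared food → 6.75% → €1.54
Greeting card €4.85: all other tangible goods → 4.5% → €0.22
Nightstand €186.64: home furniture, €100.00 or more → 5.25% → €9.80
Ground coffee (12 oz) €11.29: unprepared food → 6.75% → €0.76
Total tax = €0.29 + €0.28 + €0.28 + €0.41 + €1.54 + €0.22 + €9.80 + €0.76 = €13.58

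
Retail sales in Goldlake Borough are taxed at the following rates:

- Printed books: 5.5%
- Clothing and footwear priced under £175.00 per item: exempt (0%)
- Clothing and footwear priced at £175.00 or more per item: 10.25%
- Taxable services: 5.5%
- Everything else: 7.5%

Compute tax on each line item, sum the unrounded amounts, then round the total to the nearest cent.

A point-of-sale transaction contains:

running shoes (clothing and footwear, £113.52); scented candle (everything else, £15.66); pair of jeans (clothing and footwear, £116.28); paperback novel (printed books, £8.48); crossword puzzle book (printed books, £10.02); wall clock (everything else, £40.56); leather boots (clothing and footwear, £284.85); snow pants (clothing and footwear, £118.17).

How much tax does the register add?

£34.43

Running shoes £113.52: clothing and footwear, under £175.00 → 0% → £0.00
Scented candle £15.66: everything else → 7.5% → £1.1745
Pair of jeans £116.28: clothing and footwear, under £175.00 → 0% → £0.00
Paperback novel £8.48: printed books → 5.5% → £0.4664
Crossword puzzle book £10.02: printed books → 5.5% → £0.5511
Wall clock £40.56: everything else → 7.5% → £3.042
Leather boots £284.85: clothing and footwear, £175.00 or more → 10.25% → £29.197125
Snow pants £118.17: clothing and footwear, under £175.00 → 0% → £0.00
Unrounded tax sum = £34.431125 → £34.43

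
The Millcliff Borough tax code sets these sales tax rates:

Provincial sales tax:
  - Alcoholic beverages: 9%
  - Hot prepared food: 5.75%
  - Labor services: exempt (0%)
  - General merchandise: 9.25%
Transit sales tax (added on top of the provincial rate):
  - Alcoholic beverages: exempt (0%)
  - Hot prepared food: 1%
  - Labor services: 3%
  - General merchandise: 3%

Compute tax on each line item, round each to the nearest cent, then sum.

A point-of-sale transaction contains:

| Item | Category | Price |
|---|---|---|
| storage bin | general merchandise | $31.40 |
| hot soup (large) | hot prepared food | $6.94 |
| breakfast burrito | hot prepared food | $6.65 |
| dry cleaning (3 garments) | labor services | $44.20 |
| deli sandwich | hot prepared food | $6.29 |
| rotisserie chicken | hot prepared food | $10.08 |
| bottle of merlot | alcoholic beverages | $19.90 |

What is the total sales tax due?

$8.99

Storage bin $31.40: general merchandise → 9.25% + 3% transit = 12.25% → $3.85
Hot soup (large) $6.94: hot prepared food → 5.75% + 1% transit = 6.75% → $0.47
Breakfast burrito $6.65: hot prepared food → 5.75% + 1% transit = 6.75% → $0.45
Dry cleaning (3 garments) $44.20: labor services → 0% + 3% transit = 3% → $1.33
Deli sandwich $6.29: hot prepared food → 5.75% + 1% transit = 6.75% → $0.42
Rotisserie chicken $10.08: hot prepared food → 5.75% + 1% transit = 6.75% → $0.68
Bottle of merlot $19.90: alcoholic beverages → 9% + 0% transit = 9% → $1.79
Total tax = $3.85 + $0.47 + $0.45 + $1.33 + $0.42 + $0.68 + $1.79 = $8.99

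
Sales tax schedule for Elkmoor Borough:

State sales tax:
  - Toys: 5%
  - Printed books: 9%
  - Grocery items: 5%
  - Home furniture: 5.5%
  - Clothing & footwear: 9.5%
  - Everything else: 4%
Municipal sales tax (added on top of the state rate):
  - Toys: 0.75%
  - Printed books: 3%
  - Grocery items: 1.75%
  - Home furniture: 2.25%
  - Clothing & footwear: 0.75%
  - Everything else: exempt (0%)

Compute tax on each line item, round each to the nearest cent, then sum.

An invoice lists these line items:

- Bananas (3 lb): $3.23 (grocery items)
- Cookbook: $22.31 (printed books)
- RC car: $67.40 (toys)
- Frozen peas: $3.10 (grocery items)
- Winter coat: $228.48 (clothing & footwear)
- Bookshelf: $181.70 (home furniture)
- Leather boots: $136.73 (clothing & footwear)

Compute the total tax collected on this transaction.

$58.50

Bananas (3 lb) $3.23: grocery items → 5% + 1.75% municipal = 6.75% → $0.22
Cookbook $22.31: printed books → 9% + 3% municipal = 12% → $2.68
RC car $67.40: toys → 5% + 0.75% municipal = 5.75% → $3.88
Frozen peas $3.10: grocery items → 5% + 1.75% municipal = 6.75% → $0.21
Winter coat $228.48: clothing & footwear → 9.5% + 0.75% municipal = 10.25% → $23.42
Bookshelf $181.70: home furniture → 5.5% + 2.25% municipal = 7.75% → $14.08
Leather boots $136.73: clothing & footwear → 9.5% + 0.75% municipal = 10.25% → $14.01
Total tax = $0.22 + $2.68 + $3.88 + $0.21 + $23.42 + $14.08 + $14.01 = $58.50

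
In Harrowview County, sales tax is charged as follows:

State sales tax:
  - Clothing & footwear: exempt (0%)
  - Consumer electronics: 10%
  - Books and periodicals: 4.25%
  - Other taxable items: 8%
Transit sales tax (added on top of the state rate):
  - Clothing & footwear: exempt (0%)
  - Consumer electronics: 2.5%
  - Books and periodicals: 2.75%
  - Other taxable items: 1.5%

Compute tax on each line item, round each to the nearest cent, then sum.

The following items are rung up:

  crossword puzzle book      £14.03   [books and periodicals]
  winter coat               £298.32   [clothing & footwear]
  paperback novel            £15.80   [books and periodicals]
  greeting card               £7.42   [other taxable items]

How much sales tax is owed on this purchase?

£2.79

Crossword puzzle book £14.03: books and periodicals → 4.25% + 2.75% transit = 7% → £0.98
Winter coat £298.32: clothing & footwear → 0% + 0% transit = 0% → £0.00
Paperback novel £15.80: books and periodicals → 4.25% + 2.75% transit = 7% → £1.11
Greeting card £7.42: other taxable items → 8% + 1.5% transit = 9.5% → £0.70
Total tax = £0.98 + £1.11 + £0.70 = £2.79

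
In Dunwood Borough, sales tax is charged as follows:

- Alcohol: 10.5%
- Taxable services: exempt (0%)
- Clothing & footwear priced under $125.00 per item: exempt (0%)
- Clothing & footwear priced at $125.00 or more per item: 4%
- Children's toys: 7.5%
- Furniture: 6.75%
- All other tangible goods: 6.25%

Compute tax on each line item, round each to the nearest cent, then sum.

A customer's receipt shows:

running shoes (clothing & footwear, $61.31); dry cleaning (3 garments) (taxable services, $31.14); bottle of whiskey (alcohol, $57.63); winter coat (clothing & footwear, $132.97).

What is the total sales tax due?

$11.37

Running shoes $61.31: clothing & footwear, under $125.00 → 0% → $0.00
Dry cleaning (3 garments) $31.14: taxable services → 0% → $0.00
Bottle of whiskey $57.63: alcohol → 10.5% → $6.05
Winter coat $132.97: clothing & footwear, $125.00 or more → 4% → $5.32
Total tax = $6.05 + $5.32 = $11.37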